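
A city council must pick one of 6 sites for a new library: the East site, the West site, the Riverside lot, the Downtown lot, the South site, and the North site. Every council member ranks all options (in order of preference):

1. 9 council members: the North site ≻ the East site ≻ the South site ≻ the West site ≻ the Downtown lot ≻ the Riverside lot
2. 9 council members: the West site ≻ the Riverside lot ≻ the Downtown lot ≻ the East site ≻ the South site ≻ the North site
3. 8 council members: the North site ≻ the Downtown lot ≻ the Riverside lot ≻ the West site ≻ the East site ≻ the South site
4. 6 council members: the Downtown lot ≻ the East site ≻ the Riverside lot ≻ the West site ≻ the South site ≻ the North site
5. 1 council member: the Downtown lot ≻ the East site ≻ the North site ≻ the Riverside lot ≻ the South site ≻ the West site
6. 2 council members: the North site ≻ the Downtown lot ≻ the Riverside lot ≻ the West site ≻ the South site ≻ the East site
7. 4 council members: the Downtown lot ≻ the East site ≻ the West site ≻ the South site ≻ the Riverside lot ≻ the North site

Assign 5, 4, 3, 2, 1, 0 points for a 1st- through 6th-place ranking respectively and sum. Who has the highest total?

the Downtown lot

the East site: 9·4 + 9·2 + 8·1 + 6·4 + 1·4 + 2·0 + 4·4 = 106
the West site: 9·2 + 9·5 + 8·2 + 6·2 + 1·0 + 2·2 + 4·3 = 107
the Riverside lot: 9·0 + 9·4 + 8·3 + 6·3 + 1·2 + 2·3 + 4·1 = 90
the Downtown lot: 9·1 + 9·3 + 8·4 + 6·5 + 1·5 + 2·4 + 4·5 = 131
the South site: 9·3 + 9·1 + 8·0 + 6·1 + 1·1 + 2·1 + 4·2 = 53
the North site: 9·5 + 9·0 + 8·5 + 6·0 + 1·3 + 2·5 + 4·0 = 98
the Downtown lot has the highest Borda score (131).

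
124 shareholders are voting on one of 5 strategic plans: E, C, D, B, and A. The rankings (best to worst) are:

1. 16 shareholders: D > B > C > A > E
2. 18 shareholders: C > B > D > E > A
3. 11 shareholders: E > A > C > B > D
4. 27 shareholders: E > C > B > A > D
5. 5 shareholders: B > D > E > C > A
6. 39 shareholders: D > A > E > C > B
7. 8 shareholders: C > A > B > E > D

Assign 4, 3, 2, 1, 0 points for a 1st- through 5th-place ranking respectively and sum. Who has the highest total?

C

E: 16·0 + 18·1 + 11·4 + 27·4 + 5·2 + 39·2 + 8·1 = 266
C: 16·2 + 18·4 + 11·2 + 27·3 + 5·1 + 39·1 + 8·4 = 283
D: 16·4 + 18·2 + 11·0 + 27·0 + 5·3 + 39·4 + 8·0 = 271
B: 16·3 + 18·3 + 11·1 + 27·2 + 5·4 + 39·0 + 8·2 = 203
A: 16·1 + 18·0 + 11·3 + 27·1 + 5·0 + 39·3 + 8·3 = 217
C has the highest Borda score (283).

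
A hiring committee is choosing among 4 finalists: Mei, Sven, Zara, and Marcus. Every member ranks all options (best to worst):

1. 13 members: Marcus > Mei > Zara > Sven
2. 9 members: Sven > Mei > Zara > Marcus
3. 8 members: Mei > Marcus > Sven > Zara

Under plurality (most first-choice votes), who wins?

First-place votes: Mei 8, Sven 9, Zara 0, Marcus 13.
Marcus has the most first-place votes.

Marcus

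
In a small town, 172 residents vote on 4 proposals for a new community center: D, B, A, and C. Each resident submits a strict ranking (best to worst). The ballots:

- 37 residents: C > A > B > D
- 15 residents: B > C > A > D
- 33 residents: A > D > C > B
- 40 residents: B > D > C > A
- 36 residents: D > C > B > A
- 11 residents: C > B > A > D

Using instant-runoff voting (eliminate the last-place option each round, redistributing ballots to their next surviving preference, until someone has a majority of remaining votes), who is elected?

B

Round 1: D 36, B 55, A 33, C 48. Eliminate A.
Round 2: D 69, B 55, C 48. Eliminate C.
Round 3: D 69, B 103. B has a majority.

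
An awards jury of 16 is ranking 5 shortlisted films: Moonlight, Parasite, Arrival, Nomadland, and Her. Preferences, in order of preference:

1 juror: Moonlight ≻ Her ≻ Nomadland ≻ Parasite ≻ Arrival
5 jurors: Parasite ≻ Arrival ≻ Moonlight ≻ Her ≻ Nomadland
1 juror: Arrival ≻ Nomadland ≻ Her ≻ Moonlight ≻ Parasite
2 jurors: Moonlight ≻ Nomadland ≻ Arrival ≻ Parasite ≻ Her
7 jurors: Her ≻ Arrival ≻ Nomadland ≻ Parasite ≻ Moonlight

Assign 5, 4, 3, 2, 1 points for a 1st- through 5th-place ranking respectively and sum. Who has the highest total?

Arrival

Moonlight: 1·5 + 5·3 + 1·2 + 2·5 + 7·1 = 39
Parasite: 1·2 + 5·5 + 1·1 + 2·2 + 7·2 = 46
Arrival: 1·1 + 5·4 + 1·5 + 2·3 + 7·4 = 60
Nomadland: 1·3 + 5·1 + 1·4 + 2·4 + 7·3 = 41
Her: 1·4 + 5·2 + 1·3 + 2·1 + 7·5 = 54
Arrival has the highest Borda score (60).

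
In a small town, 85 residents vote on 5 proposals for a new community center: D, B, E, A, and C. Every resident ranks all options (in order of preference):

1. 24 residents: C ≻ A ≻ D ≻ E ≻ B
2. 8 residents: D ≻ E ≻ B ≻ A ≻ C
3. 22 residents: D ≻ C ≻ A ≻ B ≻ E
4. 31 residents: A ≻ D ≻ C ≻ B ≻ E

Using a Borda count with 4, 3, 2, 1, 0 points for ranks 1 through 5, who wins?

D

D: 24·2 + 8·4 + 22·4 + 31·3 = 261
B: 24·0 + 8·2 + 22·1 + 31·1 = 69
E: 24·1 + 8·3 + 22·0 + 31·0 = 48
A: 24·3 + 8·1 + 22·2 + 31·4 = 248
C: 24·4 + 8·0 + 22·3 + 31·2 = 224
D has the highest Borda score (261).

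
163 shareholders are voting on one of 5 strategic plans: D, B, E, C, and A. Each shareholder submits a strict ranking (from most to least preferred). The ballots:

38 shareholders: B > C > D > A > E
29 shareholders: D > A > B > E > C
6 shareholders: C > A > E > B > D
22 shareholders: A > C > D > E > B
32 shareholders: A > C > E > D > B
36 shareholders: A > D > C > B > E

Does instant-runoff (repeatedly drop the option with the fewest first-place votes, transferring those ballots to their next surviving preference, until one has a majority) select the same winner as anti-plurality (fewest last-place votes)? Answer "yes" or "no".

yes

Instant-runoff — R1 D 29, B 38, E 0, C 6, A 90 (A winner). Winner: A.
Anti-plurality — last-place votes: D 6, B 54, E 74, C 29, A 0. Winner: A.
The two methods agree.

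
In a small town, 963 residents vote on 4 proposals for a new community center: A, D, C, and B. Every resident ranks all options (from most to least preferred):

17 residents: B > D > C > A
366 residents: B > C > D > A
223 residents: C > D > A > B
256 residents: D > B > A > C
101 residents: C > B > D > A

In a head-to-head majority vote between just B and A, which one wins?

Voters preferring B to A: 740; preferring A to B: 223.
B wins the head-to-head.

B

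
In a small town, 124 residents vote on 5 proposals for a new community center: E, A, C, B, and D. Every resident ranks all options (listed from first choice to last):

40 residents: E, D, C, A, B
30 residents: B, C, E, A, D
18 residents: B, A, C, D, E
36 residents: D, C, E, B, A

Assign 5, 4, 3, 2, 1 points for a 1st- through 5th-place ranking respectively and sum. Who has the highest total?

C

E: 40·5 + 30·3 + 18·1 + 36·3 = 416
A: 40·2 + 30·2 + 18·4 + 36·1 = 248
C: 40·3 + 30·4 + 18·3 + 36·4 = 438
B: 40·1 + 30·5 + 18·5 + 36·2 = 352
D: 40·4 + 30·1 + 18·2 + 36·5 = 406
C has the highest Borda score (438).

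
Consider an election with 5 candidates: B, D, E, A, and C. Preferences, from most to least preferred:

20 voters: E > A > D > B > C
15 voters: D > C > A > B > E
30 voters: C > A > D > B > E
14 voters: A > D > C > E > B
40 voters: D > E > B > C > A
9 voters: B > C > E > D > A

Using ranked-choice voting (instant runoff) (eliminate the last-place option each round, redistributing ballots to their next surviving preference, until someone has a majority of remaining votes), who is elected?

Round 1: B 9, D 55, E 20, A 14, C 30. Eliminate B.
Round 2: D 55, E 20, A 14, C 39. Eliminate A.
Round 3: D 69, E 20, C 39. D has a majority.

D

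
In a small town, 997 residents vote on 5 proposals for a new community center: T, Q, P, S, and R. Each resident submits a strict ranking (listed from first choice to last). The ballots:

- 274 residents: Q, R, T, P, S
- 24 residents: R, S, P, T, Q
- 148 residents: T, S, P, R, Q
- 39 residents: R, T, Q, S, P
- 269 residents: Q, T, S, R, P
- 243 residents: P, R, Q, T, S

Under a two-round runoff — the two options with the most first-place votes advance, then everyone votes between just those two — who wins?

Round 1 first-place votes: T 148, Q 543, P 243, S 0, R 63.
Q and P advance.
Runoff: Q is preferred to P by 582 voters; P by 415.
Q wins the runoff.

Q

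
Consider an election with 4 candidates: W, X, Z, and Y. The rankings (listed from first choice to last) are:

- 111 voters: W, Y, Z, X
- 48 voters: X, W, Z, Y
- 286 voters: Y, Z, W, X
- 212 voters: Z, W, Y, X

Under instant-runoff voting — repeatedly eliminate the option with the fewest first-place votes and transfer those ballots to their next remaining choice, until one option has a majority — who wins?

Y

Round 1: W 111, X 48, Z 212, Y 286. Eliminate X.
Round 2: W 159, Z 212, Y 286. Eliminate W.
Round 3: Z 260, Y 397. Y has a majority.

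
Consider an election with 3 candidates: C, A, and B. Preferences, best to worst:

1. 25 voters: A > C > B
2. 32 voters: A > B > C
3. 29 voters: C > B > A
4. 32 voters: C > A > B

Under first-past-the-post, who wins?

First-place votes: C 61, A 57, B 0.
C has the most first-place votes.

C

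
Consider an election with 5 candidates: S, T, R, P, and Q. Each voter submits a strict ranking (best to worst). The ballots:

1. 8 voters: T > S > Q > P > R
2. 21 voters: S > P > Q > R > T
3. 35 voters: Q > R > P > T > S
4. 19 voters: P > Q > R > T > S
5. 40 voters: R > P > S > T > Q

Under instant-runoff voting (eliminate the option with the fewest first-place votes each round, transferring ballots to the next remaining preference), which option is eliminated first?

Round 1: S 21, T 8, R 40, P 19, Q 35. Eliminate T.

T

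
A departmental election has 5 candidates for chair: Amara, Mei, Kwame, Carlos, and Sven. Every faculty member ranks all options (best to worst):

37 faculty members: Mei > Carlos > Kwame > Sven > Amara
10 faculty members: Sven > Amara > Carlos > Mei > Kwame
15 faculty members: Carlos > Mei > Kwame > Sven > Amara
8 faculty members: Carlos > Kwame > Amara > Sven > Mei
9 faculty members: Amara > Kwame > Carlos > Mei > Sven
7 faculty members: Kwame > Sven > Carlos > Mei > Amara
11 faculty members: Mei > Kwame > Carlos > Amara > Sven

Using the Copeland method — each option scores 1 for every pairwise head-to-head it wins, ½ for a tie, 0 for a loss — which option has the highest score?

Carlos

Amara: loses to Mei, Kwame, Carlos, and Sven → score 0.
Mei: beats Amara, Kwame, and Sven; loses to Carlos → score 3.
Kwame: beats Amara and Sven; loses to Mei and Carlos → score 2.
Carlos: beats Amara, Mei, Kwame, and Sven → score 4.
Sven: beats Amara; loses to Mei, Kwame, and Carlos → score 1.
Carlos has the best pairwise record.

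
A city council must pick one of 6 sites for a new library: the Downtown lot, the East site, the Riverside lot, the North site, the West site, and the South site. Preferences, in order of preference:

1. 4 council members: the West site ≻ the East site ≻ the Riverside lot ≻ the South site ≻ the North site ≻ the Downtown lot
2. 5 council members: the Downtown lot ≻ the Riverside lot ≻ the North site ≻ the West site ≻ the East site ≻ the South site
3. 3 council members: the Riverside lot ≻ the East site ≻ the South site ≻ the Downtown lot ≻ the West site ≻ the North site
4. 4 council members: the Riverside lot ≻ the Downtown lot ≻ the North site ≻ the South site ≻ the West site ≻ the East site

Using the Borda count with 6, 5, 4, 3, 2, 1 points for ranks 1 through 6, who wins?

the Riverside lot

the Downtown lot: 4·1 + 5·6 + 3·3 + 4·5 = 63
the East site: 4·5 + 5·2 + 3·5 + 4·1 = 49
the Riverside lot: 4·4 + 5·5 + 3·6 + 4·6 = 83
the North site: 4·2 + 5·4 + 3·1 + 4·4 = 47
the West site: 4·6 + 5·3 + 3·2 + 4·2 = 53
the South site: 4·3 + 5·1 + 3·4 + 4·3 = 41
the Riverside lot has the highest Borda score (83).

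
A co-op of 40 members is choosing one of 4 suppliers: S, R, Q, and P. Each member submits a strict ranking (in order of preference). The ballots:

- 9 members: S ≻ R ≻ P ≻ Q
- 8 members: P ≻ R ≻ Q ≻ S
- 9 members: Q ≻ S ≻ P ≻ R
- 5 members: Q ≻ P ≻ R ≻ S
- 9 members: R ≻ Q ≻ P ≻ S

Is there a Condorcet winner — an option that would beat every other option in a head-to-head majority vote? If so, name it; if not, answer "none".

Checking pairwise contests:
R beats S 22–18.
P beats R 22–18.
R beats Q 26–14.
Q beats P 23–17.
Every option loses at least one head-to-head, so there is no Condorcet winner.

none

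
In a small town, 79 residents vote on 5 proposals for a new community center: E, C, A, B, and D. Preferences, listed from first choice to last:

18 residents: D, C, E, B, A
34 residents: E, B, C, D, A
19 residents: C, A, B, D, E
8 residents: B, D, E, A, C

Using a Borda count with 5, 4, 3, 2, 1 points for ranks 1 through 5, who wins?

C

E: 18·3 + 34·5 + 19·1 + 8·3 = 267
C: 18·4 + 34·3 + 19·5 + 8·1 = 277
A: 18·1 + 34·1 + 19·4 + 8·2 = 144
B: 18·2 + 34·4 + 19·3 + 8·5 = 269
D: 18·5 + 34·2 + 19·2 + 8·4 = 228
C has the highest Borda score (277).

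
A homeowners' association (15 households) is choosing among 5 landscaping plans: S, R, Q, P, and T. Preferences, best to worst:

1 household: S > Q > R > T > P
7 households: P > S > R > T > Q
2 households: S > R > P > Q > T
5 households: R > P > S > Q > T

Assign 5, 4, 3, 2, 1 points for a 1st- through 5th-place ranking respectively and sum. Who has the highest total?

S: 1·5 + 7·4 + 2·5 + 5·3 = 58
R: 1·3 + 7·3 + 2·4 + 5·5 = 57
Q: 1·4 + 7·1 + 2·2 + 5·2 = 25
P: 1·1 + 7·5 + 2·3 + 5·4 = 62
T: 1·2 + 7·2 + 2·1 + 5·1 = 23
P has the highest Borda score (62).

P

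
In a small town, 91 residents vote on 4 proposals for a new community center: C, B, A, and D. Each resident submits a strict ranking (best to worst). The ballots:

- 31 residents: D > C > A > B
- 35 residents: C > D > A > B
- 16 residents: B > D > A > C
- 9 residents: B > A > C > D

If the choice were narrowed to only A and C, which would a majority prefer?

C

Voters preferring A to C: 25; preferring C to A: 66.
C wins the head-to-head.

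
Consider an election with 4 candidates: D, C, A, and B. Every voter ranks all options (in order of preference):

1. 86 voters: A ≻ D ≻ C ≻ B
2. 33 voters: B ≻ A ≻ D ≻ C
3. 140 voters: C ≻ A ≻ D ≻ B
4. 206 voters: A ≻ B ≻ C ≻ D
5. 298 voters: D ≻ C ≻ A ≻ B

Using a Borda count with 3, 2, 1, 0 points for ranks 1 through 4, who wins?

A

D: 86·2 + 33·1 + 140·1 + 206·0 + 298·3 = 1239
C: 86·1 + 33·0 + 140·3 + 206·1 + 298·2 = 1308
A: 86·3 + 33·2 + 140·2 + 206·3 + 298·1 = 1520
B: 86·0 + 33·3 + 140·0 + 206·2 + 298·0 = 511
A has the highest Borda score (1520).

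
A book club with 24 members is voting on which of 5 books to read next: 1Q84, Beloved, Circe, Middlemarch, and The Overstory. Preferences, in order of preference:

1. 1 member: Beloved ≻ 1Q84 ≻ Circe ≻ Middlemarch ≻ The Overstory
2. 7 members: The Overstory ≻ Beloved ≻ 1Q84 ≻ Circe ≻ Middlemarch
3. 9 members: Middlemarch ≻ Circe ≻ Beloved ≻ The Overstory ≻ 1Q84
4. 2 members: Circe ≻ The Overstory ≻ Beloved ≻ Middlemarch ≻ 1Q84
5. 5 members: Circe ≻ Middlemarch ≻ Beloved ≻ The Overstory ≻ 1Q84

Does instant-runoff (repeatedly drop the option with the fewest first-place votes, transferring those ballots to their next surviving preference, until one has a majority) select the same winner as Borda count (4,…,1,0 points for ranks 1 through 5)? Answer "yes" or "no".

yes

Instant-runoff — R1 1Q84 0, Beloved 1, Circe 7, Middlemarch 9, The Overstory 7 (1Q84 out); R2 Beloved 1, Circe 7, Middlemarch 9, The Overstory 7 (Beloved out); R3 Circe 8, Middlemarch 9, The Overstory 7 (The Overstory out); R4 Circe 15, Middlemarch 9 (Circe winner). Winner: Circe.
Borda — scores: 1Q84 17, Beloved 57, Circe 64, Middlemarch 54, The Overstory 48. Winner: Circe.
The two methods agree.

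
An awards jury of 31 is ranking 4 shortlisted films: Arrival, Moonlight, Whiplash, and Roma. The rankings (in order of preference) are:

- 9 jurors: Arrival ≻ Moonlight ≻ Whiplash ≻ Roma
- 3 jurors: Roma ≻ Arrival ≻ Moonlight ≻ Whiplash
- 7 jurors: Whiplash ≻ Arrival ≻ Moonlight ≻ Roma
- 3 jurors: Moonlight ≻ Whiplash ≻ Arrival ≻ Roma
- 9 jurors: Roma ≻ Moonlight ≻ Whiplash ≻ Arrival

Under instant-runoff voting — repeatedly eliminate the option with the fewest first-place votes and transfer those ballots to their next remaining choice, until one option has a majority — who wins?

Whiplash

Round 1: Arrival 9, Moonlight 3, Whiplash 7, Roma 12. Eliminate Moonlight.
Round 2: Arrival 9, Whiplash 10, Roma 12. Eliminate Arrival.
Round 3: Whiplash 19, Roma 12. Whiplash has a majority.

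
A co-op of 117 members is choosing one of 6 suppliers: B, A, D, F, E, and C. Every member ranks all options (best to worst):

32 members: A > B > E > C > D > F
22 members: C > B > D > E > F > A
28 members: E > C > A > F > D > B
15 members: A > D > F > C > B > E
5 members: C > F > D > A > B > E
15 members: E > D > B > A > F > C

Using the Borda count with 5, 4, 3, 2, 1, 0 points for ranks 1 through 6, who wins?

A

B: 32·4 + 22·4 + 28·0 + 15·1 + 5·1 + 15·3 = 281
A: 32·5 + 22·0 + 28·3 + 15·5 + 5·2 + 15·2 = 359
D: 32·1 + 22·3 + 28·1 + 15·4 + 5·3 + 15·4 = 261
F: 32·0 + 22·1 + 28·2 + 15·3 + 5·4 + 15·1 = 158
E: 32·3 + 22·2 + 28·5 + 15·0 + 5·0 + 15·5 = 355
C: 32·2 + 22·5 + 28·4 + 15·2 + 5·5 + 15·0 = 341
A has the highest Borda score (359).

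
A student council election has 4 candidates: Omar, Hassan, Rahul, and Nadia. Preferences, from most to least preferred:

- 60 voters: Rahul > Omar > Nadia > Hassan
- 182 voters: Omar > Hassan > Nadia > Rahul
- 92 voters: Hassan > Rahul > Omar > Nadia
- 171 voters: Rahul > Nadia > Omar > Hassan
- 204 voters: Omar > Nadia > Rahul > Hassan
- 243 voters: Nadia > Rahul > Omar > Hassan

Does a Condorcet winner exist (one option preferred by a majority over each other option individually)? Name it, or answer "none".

none

Checking pairwise contests:
Rahul beats Omar 566–386.
Omar beats Hassan 860–92.
Nadia beats Rahul 629–323.
Omar beats Nadia 538–414.
Every option loses at least one head-to-head, so there is no Condorcet winner.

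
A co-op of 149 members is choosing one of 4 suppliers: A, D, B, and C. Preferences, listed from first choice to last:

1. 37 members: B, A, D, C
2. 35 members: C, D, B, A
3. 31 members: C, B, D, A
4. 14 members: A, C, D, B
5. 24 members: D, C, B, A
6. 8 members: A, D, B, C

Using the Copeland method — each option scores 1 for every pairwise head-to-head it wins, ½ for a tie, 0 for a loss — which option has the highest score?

C

A: loses to D, B, and C → score 0.
D: beats A and B; loses to C → score 2.
B: beats A; loses to D and C → score 1.
C: beats A, D, and B → score 3.
C has the best pairwise record.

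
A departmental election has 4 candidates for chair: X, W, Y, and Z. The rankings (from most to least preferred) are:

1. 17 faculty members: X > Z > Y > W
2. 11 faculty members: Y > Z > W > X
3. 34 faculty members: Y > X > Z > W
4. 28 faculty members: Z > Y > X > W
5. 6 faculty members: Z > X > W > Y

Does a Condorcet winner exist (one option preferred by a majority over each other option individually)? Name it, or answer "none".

none

Checking pairwise contests:
Y beats X 73–23.
X beats W 85–11.
Z beats Y 51–45.
X beats Z 51–45.
Every option loses at least one head-to-head, so there is no Condorcet winner.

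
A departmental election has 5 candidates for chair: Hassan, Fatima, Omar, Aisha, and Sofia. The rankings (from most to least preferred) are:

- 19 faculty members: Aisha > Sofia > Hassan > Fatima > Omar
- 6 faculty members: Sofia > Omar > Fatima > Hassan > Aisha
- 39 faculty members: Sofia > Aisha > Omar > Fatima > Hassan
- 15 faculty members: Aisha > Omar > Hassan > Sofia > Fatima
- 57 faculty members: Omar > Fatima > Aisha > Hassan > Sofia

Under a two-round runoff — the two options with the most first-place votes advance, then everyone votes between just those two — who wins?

Omar

Round 1 first-place votes: Hassan 0, Fatima 0, Omar 57, Aisha 34, Sofia 45.
Omar and Sofia advance.
Runoff: Omar is preferred to Sofia by 72 voters; Sofia by 64.
Omar wins the runoff.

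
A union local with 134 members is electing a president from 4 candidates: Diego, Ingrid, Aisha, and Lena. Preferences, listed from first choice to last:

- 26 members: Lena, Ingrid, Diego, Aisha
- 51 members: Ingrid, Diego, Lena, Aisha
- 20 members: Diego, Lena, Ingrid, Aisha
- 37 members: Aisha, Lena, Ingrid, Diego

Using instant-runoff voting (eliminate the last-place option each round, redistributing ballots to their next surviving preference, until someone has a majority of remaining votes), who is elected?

Lena

Round 1: Diego 20, Ingrid 51, Aisha 37, Lena 26. Eliminate Diego.
Round 2: Ingrid 51, Aisha 37, Lena 46. Eliminate Aisha.
Round 3: Ingrid 51, Lena 83. Lena has a majority.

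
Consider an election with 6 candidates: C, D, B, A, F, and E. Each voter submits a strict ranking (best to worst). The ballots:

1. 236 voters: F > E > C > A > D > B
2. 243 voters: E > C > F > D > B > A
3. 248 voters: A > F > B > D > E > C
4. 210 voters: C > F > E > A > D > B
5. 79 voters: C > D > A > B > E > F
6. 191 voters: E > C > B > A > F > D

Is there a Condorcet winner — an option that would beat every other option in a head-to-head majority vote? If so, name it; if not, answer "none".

none

Checking pairwise contests:
E beats C 918–289.
C beats D 959–248.
C beats B 959–248.
C beats A 959–248.
C beats F 723–484.
F beats E 694–513.
Every option loses at least one head-to-head, so there is no Condorcet winner.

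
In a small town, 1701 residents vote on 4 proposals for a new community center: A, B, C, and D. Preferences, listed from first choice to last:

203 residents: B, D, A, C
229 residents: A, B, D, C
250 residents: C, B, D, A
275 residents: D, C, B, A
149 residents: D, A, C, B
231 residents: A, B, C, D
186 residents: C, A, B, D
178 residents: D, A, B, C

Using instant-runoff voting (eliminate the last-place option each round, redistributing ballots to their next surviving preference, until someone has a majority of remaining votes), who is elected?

D

Round 1: A 460, B 203, C 436, D 602. Eliminate B.
Round 2: A 460, C 436, D 805. Eliminate C.
Round 3: A 646, D 1055. D has a majority.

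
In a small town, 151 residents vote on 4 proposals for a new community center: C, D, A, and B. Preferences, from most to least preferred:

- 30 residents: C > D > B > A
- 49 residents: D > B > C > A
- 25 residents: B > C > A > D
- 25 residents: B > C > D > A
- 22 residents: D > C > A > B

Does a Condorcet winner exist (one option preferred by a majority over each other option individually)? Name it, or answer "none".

Checking pairwise contests:
B beats C 99–52.
C beats D 80–71.
C beats A 151–0.
D beats B 101–50.
Every option loses at least one head-to-head, so there is no Condorcet winner.

none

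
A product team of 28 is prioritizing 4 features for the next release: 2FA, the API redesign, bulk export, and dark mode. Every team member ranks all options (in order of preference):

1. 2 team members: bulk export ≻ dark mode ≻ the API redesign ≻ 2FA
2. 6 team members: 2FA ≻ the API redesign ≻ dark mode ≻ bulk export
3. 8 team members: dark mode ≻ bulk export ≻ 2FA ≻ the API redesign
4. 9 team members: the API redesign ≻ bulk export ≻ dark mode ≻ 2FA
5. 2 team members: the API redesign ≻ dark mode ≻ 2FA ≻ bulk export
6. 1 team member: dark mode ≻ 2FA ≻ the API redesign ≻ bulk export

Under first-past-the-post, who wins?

First-place votes: 2FA 6, the API redesign 11, bulk export 2, dark mode 9.
the API redesign has the most first-place votes.

the API redesign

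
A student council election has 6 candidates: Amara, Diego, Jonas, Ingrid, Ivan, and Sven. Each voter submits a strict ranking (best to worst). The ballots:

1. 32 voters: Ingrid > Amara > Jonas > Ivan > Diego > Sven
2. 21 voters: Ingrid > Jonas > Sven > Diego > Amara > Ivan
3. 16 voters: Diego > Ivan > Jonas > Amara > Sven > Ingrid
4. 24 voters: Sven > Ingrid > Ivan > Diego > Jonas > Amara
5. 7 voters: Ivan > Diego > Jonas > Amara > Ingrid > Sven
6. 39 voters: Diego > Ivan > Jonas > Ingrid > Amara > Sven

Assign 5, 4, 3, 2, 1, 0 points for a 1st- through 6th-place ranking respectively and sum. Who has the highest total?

Ingrid

Amara: 32·4 + 21·1 + 16·2 + 24·0 + 7·2 + 39·1 = 234
Diego: 32·1 + 21·2 + 16·5 + 24·2 + 7·4 + 39·5 = 425
Jonas: 32·3 + 21·4 + 16·3 + 24·1 + 7·3 + 39·3 = 390
Ingrid: 32·5 + 21·5 + 16·0 + 24·4 + 7·1 + 39·2 = 446
Ivan: 32·2 + 21·0 + 16·4 + 24·3 + 7·5 + 39·4 = 391
Sven: 32·0 + 21·3 + 16·1 + 24·5 + 7·0 + 39·0 = 199
Ingrid has the highest Borda score (446).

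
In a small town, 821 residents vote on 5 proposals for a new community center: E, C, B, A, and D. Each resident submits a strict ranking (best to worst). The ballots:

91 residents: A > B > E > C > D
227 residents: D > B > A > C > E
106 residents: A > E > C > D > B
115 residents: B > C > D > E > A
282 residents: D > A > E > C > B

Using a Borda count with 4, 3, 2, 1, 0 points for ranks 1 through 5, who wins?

D

E: 91·2 + 227·0 + 106·3 + 115·1 + 282·2 = 1179
C: 91·1 + 227·1 + 106·2 + 115·3 + 282·1 = 1157
B: 91·3 + 227·3 + 106·0 + 115·4 + 282·0 = 1414
A: 91·4 + 227·2 + 106·4 + 115·0 + 282·3 = 2088
D: 91·0 + 227·4 + 106·1 + 115·2 + 282·4 = 2372
D has the highest Borda score (2372).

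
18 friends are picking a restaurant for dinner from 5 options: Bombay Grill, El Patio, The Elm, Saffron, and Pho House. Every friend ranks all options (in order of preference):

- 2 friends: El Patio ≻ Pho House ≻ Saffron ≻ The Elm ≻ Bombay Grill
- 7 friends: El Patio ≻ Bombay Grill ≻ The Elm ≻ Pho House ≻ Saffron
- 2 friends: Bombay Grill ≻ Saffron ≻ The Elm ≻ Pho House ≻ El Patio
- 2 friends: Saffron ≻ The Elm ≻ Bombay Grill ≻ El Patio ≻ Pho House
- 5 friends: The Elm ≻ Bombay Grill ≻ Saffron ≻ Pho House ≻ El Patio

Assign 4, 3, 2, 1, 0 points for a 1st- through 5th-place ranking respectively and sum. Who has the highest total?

Bombay Grill: 2·0 + 7·3 + 2·4 + 2·2 + 5·3 = 48
El Patio: 2·4 + 7·4 + 2·0 + 2·1 + 5·0 = 38
The Elm: 2·1 + 7·2 + 2·2 + 2·3 + 5·4 = 46
Saffron: 2·2 + 7·0 + 2·3 + 2·4 + 5·2 = 28
Pho House: 2·3 + 7·1 + 2·1 + 2·0 + 5·1 = 20
Bombay Grill has the highest Borda score (48).

Bombay Grill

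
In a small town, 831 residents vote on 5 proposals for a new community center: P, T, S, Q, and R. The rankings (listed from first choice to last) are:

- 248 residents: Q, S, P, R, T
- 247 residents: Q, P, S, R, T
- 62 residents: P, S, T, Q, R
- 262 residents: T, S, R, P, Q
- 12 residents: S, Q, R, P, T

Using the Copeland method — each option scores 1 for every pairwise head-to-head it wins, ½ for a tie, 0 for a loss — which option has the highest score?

P: beats T and R; loses to S and Q → score 2.
T: loses to P, S, Q, and R → score 0.
S: beats P, T, and R; loses to Q → score 3.
Q: beats P, T, S, and R → score 4.
R: beats T; loses to P, S, and Q → score 1.
Q has the best pairwise record.

Q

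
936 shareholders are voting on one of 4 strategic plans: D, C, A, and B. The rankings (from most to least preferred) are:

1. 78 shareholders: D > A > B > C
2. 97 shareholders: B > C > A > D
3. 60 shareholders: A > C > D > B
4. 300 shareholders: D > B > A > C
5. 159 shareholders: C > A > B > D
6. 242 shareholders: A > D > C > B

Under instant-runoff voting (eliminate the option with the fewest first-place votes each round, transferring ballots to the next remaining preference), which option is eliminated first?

Round 1: D 378, C 159, A 302, B 97. Eliminate B.

B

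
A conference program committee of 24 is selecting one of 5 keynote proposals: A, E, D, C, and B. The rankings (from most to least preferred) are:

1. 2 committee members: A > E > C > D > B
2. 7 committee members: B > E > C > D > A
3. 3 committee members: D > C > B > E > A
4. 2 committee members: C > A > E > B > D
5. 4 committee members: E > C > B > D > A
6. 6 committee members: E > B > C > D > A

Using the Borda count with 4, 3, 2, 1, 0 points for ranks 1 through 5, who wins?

A: 2·4 + 7·0 + 3·0 + 2·3 + 4·0 + 6·0 = 14
E: 2·3 + 7·3 + 3·1 + 2·2 + 4·4 + 6·4 = 74
D: 2·1 + 7·1 + 3·4 + 2·0 + 4·1 + 6·1 = 31
C: 2·2 + 7·2 + 3·3 + 2·4 + 4·3 + 6·2 = 59
B: 2·0 + 7·4 + 3·2 + 2·1 + 4·2 + 6·3 = 62
E has the highest Borda score (74).

E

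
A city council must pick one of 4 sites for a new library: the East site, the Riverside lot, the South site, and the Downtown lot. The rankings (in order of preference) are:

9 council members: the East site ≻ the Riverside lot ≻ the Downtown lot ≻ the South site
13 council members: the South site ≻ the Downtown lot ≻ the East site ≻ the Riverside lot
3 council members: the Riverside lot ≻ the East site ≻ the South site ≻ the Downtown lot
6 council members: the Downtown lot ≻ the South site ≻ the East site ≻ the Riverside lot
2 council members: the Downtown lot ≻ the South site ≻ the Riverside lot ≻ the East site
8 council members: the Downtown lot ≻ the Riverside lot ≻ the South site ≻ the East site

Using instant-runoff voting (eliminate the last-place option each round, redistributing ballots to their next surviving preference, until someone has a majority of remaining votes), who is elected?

Round 1: the East site 9, the Riverside lot 3, the South site 13, the Downtown lot 16. Eliminate the Riverside lot.
Round 2: the East site 12, the South site 13, the Downtown lot 16. Eliminate the East site.
Round 3: the South site 16, the Downtown lot 25. The Downtown lot has a majority.

the Downtown lot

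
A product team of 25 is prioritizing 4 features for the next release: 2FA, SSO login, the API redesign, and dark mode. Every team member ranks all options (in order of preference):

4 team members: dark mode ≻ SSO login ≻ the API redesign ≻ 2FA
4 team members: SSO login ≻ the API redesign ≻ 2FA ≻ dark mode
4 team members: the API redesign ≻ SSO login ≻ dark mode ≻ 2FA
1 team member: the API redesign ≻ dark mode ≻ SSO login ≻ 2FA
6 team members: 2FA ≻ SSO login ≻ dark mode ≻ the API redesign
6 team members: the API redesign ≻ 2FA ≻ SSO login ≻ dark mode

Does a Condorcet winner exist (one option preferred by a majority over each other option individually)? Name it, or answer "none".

SSO login

SSO login vs 2FA: 13–12 for SSO login.
SSO login vs the API redesign: 14–11 for SSO login.
SSO login vs dark mode: 20–5 for SSO login.
SSO login beats every other option head-to-head.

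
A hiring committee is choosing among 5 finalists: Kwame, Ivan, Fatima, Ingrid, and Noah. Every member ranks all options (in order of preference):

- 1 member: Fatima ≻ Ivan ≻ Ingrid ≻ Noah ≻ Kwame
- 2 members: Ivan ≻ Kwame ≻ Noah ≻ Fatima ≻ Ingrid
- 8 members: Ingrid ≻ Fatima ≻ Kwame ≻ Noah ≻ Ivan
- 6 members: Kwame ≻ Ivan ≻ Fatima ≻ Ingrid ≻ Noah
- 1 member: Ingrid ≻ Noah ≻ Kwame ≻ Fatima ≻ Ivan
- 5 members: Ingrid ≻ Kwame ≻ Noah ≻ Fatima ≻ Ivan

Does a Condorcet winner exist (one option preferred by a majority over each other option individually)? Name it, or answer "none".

Ingrid vs Kwame: 15–8 for Ingrid.
Ingrid vs Ivan: 14–9 for Ingrid.
Ingrid vs Fatima: 14–9 for Ingrid.
Ingrid vs Noah: 21–2 for Ingrid.
Ingrid beats every other option head-to-head.

Ingrid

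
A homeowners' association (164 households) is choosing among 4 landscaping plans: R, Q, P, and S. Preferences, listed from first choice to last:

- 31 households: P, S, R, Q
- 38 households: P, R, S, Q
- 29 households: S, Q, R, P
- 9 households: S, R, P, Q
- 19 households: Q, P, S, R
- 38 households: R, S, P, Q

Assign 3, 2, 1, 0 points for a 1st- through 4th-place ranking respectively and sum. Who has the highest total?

S

R: 31·1 + 38·2 + 29·1 + 9·2 + 19·0 + 38·3 = 268
Q: 31·0 + 38·0 + 29·2 + 9·0 + 19·3 + 38·0 = 115
P: 31·3 + 38·3 + 29·0 + 9·1 + 19·2 + 38·1 = 292
S: 31·2 + 38·1 + 29·3 + 9·3 + 19·1 + 38·2 = 309
S has the highest Borda score (309).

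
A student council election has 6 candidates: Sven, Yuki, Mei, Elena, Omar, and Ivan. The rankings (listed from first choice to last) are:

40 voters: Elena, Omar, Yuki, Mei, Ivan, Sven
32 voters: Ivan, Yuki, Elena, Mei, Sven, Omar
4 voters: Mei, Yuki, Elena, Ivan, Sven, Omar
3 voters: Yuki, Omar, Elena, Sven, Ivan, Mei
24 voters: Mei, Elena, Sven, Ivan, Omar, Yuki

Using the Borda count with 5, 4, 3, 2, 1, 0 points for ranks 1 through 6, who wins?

Elena

Sven: 40·0 + 32·1 + 4·1 + 3·2 + 24·3 = 114
Yuki: 40·3 + 32·4 + 4·4 + 3·5 + 24·0 = 279
Mei: 40·2 + 32·2 + 4·5 + 3·0 + 24·5 = 284
Elena: 40·5 + 32·3 + 4·3 + 3·3 + 24·4 = 413
Omar: 40·4 + 32·0 + 4·0 + 3·4 + 24·1 = 196
Ivan: 40·1 + 32·5 + 4·2 + 3·1 + 24·2 = 259
Elena has the highest Borda score (413).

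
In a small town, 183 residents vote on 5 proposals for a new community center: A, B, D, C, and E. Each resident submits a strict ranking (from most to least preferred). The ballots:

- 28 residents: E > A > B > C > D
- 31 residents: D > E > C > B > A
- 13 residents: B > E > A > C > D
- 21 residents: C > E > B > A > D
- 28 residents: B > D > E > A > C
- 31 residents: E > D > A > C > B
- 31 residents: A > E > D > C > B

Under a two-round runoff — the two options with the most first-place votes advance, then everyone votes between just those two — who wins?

E

Round 1 first-place votes: A 31, B 41, D 31, C 21, E 59.
E and B advance.
Runoff: E is preferred to B by 142 voters; B by 41.
E wins the runoff.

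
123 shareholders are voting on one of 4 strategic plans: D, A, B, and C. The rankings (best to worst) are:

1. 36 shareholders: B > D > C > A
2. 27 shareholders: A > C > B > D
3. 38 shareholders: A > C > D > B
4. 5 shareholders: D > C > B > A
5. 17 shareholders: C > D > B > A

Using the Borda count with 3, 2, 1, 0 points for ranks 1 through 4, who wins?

D: 36·2 + 27·0 + 38·1 + 5·3 + 17·2 = 159
A: 36·0 + 27·3 + 38·3 + 5·0 + 17·0 = 195
B: 36·3 + 27·1 + 38·0 + 5·1 + 17·1 = 157
C: 36·1 + 27·2 + 38·2 + 5·2 + 17·3 = 227
C has the highest Borda score (227).

C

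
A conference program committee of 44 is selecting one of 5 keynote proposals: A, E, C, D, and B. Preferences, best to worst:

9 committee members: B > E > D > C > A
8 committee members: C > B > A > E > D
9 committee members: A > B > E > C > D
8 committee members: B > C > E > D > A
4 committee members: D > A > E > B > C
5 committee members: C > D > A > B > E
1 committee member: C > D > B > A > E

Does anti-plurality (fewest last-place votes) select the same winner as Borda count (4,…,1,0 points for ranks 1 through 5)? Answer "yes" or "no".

Anti-plurality — last-place votes: A 17, E 6, C 4, D 17, B 0. Winner: B.
Borda — scores: A 75, E 77, C 98, D 60, B 130. Winner: B.
The two methods agree.

yes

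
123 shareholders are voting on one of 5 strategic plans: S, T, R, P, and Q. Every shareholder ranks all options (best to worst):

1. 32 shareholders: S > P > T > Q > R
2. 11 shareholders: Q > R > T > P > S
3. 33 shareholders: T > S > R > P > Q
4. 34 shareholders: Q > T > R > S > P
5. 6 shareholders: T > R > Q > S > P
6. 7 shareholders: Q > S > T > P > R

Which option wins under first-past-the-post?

Q

First-place votes: S 32, T 39, R 0, P 0, Q 52.
Q has the most first-place votes.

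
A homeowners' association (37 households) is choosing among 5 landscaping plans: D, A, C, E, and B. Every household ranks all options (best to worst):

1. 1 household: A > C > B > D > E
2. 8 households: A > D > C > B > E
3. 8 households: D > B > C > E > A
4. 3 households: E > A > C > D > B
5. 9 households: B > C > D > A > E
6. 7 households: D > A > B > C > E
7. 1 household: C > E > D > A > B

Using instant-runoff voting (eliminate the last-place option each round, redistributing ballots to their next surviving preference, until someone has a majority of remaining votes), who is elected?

Round 1: D 15, A 9, C 1, E 3, B 9. Eliminate C.
Round 2: D 15, A 9, E 4, B 9. Eliminate E.
Round 3: D 16, A 12, B 9. Eliminate B.
Round 4: D 25, A 12. D has a majority.

D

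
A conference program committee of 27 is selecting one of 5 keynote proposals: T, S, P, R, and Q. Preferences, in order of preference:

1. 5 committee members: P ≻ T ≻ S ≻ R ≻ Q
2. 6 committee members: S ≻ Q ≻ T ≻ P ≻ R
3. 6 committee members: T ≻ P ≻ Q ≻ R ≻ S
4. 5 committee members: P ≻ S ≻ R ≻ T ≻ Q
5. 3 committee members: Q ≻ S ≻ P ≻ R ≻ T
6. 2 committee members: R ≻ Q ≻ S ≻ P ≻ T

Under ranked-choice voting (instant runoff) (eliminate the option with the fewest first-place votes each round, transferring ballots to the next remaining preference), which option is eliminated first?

R

Round 1: T 6, S 6, P 10, R 2, Q 3. Eliminate R.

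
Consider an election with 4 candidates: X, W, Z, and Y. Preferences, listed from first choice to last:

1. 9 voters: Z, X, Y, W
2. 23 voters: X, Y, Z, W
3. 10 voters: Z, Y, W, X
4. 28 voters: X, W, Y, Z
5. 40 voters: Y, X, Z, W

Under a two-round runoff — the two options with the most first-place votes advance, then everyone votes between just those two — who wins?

Round 1 first-place votes: X 51, W 0, Z 19, Y 40.
X and Y advance.
Runoff: X is preferred to Y by 60 voters; Y by 50.
X wins the runoff.

X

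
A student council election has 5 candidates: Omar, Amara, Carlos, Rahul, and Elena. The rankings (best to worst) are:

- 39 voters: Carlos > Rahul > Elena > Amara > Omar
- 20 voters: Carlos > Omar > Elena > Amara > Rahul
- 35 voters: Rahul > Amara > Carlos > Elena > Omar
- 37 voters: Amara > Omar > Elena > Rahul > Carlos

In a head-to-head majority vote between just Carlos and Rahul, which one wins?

Rahul

Voters preferring Carlos to Rahul: 59; preferring Rahul to Carlos: 72.
Rahul wins the head-to-head.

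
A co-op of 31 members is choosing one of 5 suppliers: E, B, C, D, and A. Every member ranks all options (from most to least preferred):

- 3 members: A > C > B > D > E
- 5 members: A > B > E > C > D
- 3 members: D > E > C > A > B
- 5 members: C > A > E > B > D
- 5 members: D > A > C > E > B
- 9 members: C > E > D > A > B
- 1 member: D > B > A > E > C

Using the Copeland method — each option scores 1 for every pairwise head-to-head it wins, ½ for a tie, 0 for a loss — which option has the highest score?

C

E: beats B and D; loses to C and A → score 2.
B: loses to E, C, D, and A → score 0.
C: beats E, B, D, and A → score 4.
D: beats B and A; loses to E and C → score 2.
A: beats E and B; loses to C and D → score 2.
C has the best pairwise record.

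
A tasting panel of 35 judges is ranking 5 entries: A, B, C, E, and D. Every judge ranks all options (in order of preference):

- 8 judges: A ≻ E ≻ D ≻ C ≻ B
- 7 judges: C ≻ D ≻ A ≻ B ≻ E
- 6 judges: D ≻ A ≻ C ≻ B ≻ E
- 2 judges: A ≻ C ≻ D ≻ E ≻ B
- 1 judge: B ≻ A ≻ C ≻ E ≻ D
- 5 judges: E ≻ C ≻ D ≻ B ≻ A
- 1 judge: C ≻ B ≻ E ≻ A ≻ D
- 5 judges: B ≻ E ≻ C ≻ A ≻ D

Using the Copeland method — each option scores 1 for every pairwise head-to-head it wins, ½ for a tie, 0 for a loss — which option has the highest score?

A: beats B and E; loses to C and D → score 2.
B: beats E; loses to A, C, and D → score 1.
C: beats A, B, and D; loses to E → score 3.
E: beats C and D; loses to A and B → score 2.
D: beats A and B; loses to C and E → score 2.
C has the best pairwise record.

C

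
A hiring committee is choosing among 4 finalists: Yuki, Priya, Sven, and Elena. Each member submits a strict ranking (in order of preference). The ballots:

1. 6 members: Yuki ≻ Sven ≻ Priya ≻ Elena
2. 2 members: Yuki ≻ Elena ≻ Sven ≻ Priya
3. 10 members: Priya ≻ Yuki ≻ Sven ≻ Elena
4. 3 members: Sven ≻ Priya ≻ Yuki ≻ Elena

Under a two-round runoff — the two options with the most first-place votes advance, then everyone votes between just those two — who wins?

Round 1 first-place votes: Yuki 8, Priya 10, Sven 3, Elena 0.
Priya and Yuki advance.
Runoff: Priya is preferred to Yuki by 13 voters; Yuki by 8.
Priya wins the runoff.

Priya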